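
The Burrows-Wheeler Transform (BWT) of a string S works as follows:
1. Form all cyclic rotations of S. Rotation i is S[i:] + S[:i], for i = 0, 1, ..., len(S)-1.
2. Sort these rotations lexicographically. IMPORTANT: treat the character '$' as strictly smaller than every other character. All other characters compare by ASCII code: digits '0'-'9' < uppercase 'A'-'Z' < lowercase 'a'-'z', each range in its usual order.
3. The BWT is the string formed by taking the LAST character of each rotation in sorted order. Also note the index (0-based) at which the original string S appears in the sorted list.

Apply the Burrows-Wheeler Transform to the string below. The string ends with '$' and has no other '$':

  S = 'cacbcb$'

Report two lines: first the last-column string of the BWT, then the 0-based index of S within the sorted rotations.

Answer: bccc$ba
4

Derivation:
All 7 rotations (rotation i = S[i:]+S[:i]):
  rot[0] = cacbcb$
  rot[1] = acbcb$c
  rot[2] = cbcb$ca
  rot[3] = bcb$cac
  rot[4] = cb$cacb
  rot[5] = b$cacbc
  rot[6] = $cacbcb
Sorted (with $ < everything):
  sorted[0] = $cacbcb  (last char: 'b')
  sorted[1] = acbcb$c  (last char: 'c')
  sorted[2] = b$cacbc  (last char: 'c')
  sorted[3] = bcb$cac  (last char: 'c')
  sorted[4] = cacbcb$  (last char: '$')
  sorted[5] = cb$cacb  (last char: 'b')
  sorted[6] = cbcb$ca  (last char: 'a')
Last column: bccc$ba
Original string S is at sorted index 4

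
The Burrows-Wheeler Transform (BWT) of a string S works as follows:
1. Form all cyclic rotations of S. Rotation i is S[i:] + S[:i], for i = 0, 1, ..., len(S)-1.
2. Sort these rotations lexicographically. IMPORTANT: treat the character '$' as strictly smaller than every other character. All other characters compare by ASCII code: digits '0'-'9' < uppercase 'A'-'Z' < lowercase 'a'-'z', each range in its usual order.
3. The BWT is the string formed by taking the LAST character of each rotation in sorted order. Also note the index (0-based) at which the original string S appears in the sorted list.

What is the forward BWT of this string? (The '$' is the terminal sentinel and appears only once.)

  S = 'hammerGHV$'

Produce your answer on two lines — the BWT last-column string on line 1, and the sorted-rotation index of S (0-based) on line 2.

All 10 rotations (rotation i = S[i:]+S[:i]):
  rot[0] = hammerGHV$
  rot[1] = ammerGHV$h
  rot[2] = mmerGHV$ha
  rot[3] = merGHV$ham
  rot[4] = erGHV$hamm
  rot[5] = rGHV$hamme
  rot[6] = GHV$hammer
  rot[7] = HV$hammerG
  rot[8] = V$hammerGH
  rot[9] = $hammerGHV
Sorted (with $ < everything):
  sorted[0] = $hammerGHV  (last char: 'V')
  sorted[1] = GHV$hammer  (last char: 'r')
  sorted[2] = HV$hammerG  (last char: 'G')
  sorted[3] = V$hammerGH  (last char: 'H')
  sorted[4] = ammerGHV$h  (last char: 'h')
  sorted[5] = erGHV$hamm  (last char: 'm')
  sorted[6] = hammerGHV$  (last char: '$')
  sorted[7] = merGHV$ham  (last char: 'm')
  sorted[8] = mmerGHV$ha  (last char: 'a')
  sorted[9] = rGHV$hamme  (last char: 'e')
Last column: VrGHhm$mae
Original string S is at sorted index 6

Answer: VrGHhm$mae
6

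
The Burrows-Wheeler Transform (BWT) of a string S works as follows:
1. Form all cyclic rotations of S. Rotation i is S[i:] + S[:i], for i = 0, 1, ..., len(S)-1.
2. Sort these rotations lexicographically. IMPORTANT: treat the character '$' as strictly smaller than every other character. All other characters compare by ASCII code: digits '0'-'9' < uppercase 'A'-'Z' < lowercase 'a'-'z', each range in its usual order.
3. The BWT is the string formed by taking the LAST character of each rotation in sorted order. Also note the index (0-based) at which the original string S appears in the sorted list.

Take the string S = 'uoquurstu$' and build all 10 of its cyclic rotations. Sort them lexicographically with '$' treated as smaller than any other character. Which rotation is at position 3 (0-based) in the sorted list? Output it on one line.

All 10 rotations (rotation i = S[i:]+S[:i]):
  rot[0] = uoquurstu$
  rot[1] = oquurstu$u
  rot[2] = quurstu$uo
  rot[3] = uurstu$uoq
  rot[4] = urstu$uoqu
  rot[5] = rstu$uoquu
  rot[6] = stu$uoquur
  rot[7] = tu$uoquurs
  rot[8] = u$uoquurst
  rot[9] = $uoquurstu
Sorted (with $ < everything):
  sorted[0] = $uoquurstu
  sorted[1] = oquurstu$u
  sorted[2] = quurstu$uo
  sorted[3] = rstu$uoquu
  sorted[4] = stu$uoquur
  sorted[5] = tu$uoquurs
  sorted[6] = u$uoquurst
  sorted[7] = uoquurstu$
  sorted[8] = urstu$uoqu
  sorted[9] = uurstu$uoq
sorted[3] = rstu$uoquu

Answer: rstu$uoquu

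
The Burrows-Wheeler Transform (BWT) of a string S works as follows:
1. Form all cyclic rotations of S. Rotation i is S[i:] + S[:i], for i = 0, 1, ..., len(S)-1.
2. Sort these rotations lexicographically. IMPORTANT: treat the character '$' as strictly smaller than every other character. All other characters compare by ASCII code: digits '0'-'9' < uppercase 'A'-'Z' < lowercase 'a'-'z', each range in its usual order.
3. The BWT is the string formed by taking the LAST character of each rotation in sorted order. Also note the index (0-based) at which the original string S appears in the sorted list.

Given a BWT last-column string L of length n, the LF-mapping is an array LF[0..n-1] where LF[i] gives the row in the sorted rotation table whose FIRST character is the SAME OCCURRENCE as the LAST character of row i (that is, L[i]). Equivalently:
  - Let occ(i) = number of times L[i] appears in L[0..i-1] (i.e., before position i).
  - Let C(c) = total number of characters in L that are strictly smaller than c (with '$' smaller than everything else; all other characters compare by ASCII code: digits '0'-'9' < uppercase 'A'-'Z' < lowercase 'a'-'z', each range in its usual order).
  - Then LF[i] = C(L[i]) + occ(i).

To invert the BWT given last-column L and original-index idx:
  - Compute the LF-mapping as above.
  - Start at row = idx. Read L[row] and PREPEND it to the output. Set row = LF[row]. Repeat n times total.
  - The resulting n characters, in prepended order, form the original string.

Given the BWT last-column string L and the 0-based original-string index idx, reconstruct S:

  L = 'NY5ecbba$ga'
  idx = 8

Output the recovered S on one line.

Answer: cabbageY5N$

Derivation:
LF mapping: 2 3 1 9 8 6 7 4 0 10 5
Walk LF starting at row 8, prepending L[row]:
  step 1: row=8, L[8]='$', prepend. Next row=LF[8]=0
  step 2: row=0, L[0]='N', prepend. Next row=LF[0]=2
  step 3: row=2, L[2]='5', prepend. Next row=LF[2]=1
  step 4: row=1, L[1]='Y', prepend. Next row=LF[1]=3
  step 5: row=3, L[3]='e', prepend. Next row=LF[3]=9
  step 6: row=9, L[9]='g', prepend. Next row=LF[9]=10
  step 7: row=10, L[10]='a', prepend. Next row=LF[10]=5
  step 8: row=5, L[5]='b', prepend. Next row=LF[5]=6
  step 9: row=6, L[6]='b', prepend. Next row=LF[6]=7
  step 10: row=7, L[7]='a', prepend. Next row=LF[7]=4
  step 11: row=4, L[4]='c', prepend. Next row=LF[4]=8
Reversed output: cabbageY5N$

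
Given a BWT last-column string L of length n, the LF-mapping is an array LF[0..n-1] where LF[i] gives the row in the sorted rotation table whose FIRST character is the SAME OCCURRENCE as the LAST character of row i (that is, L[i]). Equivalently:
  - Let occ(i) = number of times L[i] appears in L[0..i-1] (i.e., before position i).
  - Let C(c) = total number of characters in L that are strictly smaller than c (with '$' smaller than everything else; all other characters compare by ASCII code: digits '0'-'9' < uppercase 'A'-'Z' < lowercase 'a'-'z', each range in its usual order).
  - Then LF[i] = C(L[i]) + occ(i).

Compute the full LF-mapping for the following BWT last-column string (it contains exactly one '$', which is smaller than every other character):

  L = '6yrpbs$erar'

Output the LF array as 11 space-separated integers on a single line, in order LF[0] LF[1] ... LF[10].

Answer: 1 10 6 5 3 9 0 4 7 2 8

Derivation:
Char counts: '$':1, '6':1, 'a':1, 'b':1, 'e':1, 'p':1, 'r':3, 's':1, 'y':1
C (first-col start): C('$')=0, C('6')=1, C('a')=2, C('b')=3, C('e')=4, C('p')=5, C('r')=6, C('s')=9, C('y')=10
L[0]='6': occ=0, LF[0]=C('6')+0=1+0=1
L[1]='y': occ=0, LF[1]=C('y')+0=10+0=10
L[2]='r': occ=0, LF[2]=C('r')+0=6+0=6
L[3]='p': occ=0, LF[3]=C('p')+0=5+0=5
L[4]='b': occ=0, LF[4]=C('b')+0=3+0=3
L[5]='s': occ=0, LF[5]=C('s')+0=9+0=9
L[6]='$': occ=0, LF[6]=C('$')+0=0+0=0
L[7]='e': occ=0, LF[7]=C('e')+0=4+0=4
L[8]='r': occ=1, LF[8]=C('r')+1=6+1=7
L[9]='a': occ=0, LF[9]=C('a')+0=2+0=2
L[10]='r': occ=2, LF[10]=C('r')+2=6+2=8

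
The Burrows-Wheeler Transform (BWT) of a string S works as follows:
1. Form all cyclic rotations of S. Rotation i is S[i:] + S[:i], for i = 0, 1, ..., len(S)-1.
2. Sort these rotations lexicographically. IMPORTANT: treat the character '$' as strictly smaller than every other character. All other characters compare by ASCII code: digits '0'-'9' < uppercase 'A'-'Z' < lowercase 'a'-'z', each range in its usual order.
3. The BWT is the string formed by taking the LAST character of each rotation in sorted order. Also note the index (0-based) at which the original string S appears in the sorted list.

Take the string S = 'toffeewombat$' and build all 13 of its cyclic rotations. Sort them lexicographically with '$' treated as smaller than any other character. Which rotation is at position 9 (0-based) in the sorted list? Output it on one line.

Answer: ombat$toffeew

Derivation:
All 13 rotations (rotation i = S[i:]+S[:i]):
  rot[0] = toffeewombat$
  rot[1] = offeewombat$t
  rot[2] = ffeewombat$to
  rot[3] = feewombat$tof
  rot[4] = eewombat$toff
  rot[5] = ewombat$toffe
  rot[6] = wombat$toffee
  rot[7] = ombat$toffeew
  rot[8] = mbat$toffeewo
  rot[9] = bat$toffeewom
  rot[10] = at$toffeewomb
  rot[11] = t$toffeewomba
  rot[12] = $toffeewombat
Sorted (with $ < everything):
  sorted[0] = $toffeewombat
  sorted[1] = at$toffeewomb
  sorted[2] = bat$toffeewom
  sorted[3] = eewombat$toff
  sorted[4] = ewombat$toffe
  sorted[5] = feewombat$tof
  sorted[6] = ffeewombat$to
  sorted[7] = mbat$toffeewo
  sorted[8] = offeewombat$t
  sorted[9] = ombat$toffeew
  sorted[10] = t$toffeewomba
  sorted[11] = toffeewombat$
  sorted[12] = wombat$toffee
sorted[9] = ombat$toffeew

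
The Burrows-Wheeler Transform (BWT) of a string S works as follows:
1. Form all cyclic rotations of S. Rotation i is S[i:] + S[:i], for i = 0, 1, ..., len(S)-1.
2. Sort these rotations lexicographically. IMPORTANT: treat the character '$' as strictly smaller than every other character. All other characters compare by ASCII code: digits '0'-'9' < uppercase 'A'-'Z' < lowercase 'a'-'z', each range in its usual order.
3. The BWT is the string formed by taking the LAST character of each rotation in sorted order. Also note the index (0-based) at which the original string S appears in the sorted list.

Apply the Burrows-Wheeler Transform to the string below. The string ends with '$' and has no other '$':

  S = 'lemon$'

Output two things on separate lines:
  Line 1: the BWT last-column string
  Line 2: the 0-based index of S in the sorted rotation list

Answer: nl$eom
2

Derivation:
All 6 rotations (rotation i = S[i:]+S[:i]):
  rot[0] = lemon$
  rot[1] = emon$l
  rot[2] = mon$le
  rot[3] = on$lem
  rot[4] = n$lemo
  rot[5] = $lemon
Sorted (with $ < everything):
  sorted[0] = $lemon  (last char: 'n')
  sorted[1] = emon$l  (last char: 'l')
  sorted[2] = lemon$  (last char: '$')
  sorted[3] = mon$le  (last char: 'e')
  sorted[4] = n$lemo  (last char: 'o')
  sorted[5] = on$lem  (last char: 'm')
Last column: nl$eom
Original string S is at sorted index 2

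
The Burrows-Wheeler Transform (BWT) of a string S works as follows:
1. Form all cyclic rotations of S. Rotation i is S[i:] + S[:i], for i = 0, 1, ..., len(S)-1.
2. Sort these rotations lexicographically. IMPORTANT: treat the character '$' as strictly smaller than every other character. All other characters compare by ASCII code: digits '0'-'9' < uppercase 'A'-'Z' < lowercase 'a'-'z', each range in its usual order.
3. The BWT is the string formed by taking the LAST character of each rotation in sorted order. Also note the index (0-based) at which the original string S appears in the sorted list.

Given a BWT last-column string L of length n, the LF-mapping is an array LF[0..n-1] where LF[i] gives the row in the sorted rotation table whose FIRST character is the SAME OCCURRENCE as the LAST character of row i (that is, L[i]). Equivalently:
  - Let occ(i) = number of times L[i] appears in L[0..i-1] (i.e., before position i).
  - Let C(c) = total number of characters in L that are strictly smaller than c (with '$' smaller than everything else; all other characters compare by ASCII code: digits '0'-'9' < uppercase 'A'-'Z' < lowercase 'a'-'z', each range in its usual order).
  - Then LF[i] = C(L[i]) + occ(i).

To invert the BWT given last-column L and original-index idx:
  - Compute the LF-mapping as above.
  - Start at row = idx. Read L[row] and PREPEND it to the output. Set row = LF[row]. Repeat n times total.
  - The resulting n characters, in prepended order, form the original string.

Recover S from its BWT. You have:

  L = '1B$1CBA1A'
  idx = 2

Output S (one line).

LF mapping: 1 6 0 2 8 7 4 3 5
Walk LF starting at row 2, prepending L[row]:
  step 1: row=2, L[2]='$', prepend. Next row=LF[2]=0
  step 2: row=0, L[0]='1', prepend. Next row=LF[0]=1
  step 3: row=1, L[1]='B', prepend. Next row=LF[1]=6
  step 4: row=6, L[6]='A', prepend. Next row=LF[6]=4
  step 5: row=4, L[4]='C', prepend. Next row=LF[4]=8
  step 6: row=8, L[8]='A', prepend. Next row=LF[8]=5
  step 7: row=5, L[5]='B', prepend. Next row=LF[5]=7
  step 8: row=7, L[7]='1', prepend. Next row=LF[7]=3
  step 9: row=3, L[3]='1', prepend. Next row=LF[3]=2
Reversed output: 11BACAB1$

Answer: 11BACAB1$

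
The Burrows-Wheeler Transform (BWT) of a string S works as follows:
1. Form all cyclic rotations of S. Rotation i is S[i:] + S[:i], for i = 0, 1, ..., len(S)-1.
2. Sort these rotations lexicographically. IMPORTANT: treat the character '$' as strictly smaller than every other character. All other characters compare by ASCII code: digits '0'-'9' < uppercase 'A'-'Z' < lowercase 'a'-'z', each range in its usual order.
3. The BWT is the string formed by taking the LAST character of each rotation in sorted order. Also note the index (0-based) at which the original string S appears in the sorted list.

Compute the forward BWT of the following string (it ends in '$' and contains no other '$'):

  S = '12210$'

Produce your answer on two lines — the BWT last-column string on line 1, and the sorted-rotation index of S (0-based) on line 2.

All 6 rotations (rotation i = S[i:]+S[:i]):
  rot[0] = 12210$
  rot[1] = 2210$1
  rot[2] = 210$12
  rot[3] = 10$122
  rot[4] = 0$1221
  rot[5] = $12210
Sorted (with $ < everything):
  sorted[0] = $12210  (last char: '0')
  sorted[1] = 0$1221  (last char: '1')
  sorted[2] = 10$122  (last char: '2')
  sorted[3] = 12210$  (last char: '$')
  sorted[4] = 210$12  (last char: '2')
  sorted[5] = 2210$1  (last char: '1')
Last column: 012$21
Original string S is at sorted index 3

Answer: 012$21
3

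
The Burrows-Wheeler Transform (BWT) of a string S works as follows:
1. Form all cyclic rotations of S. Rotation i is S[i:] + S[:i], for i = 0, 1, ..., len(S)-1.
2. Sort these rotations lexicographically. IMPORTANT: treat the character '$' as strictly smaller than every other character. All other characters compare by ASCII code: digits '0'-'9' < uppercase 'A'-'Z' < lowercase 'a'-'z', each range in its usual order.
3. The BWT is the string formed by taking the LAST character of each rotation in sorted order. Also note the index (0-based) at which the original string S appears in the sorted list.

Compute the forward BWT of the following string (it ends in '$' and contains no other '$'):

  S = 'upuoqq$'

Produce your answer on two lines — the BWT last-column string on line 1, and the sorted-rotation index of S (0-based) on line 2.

All 7 rotations (rotation i = S[i:]+S[:i]):
  rot[0] = upuoqq$
  rot[1] = puoqq$u
  rot[2] = uoqq$up
  rot[3] = oqq$upu
  rot[4] = qq$upuo
  rot[5] = q$upuoq
  rot[6] = $upuoqq
Sorted (with $ < everything):
  sorted[0] = $upuoqq  (last char: 'q')
  sorted[1] = oqq$upu  (last char: 'u')
  sorted[2] = puoqq$u  (last char: 'u')
  sorted[3] = q$upuoq  (last char: 'q')
  sorted[4] = qq$upuo  (last char: 'o')
  sorted[5] = uoqq$up  (last char: 'p')
  sorted[6] = upuoqq$  (last char: '$')
Last column: quuqop$
Original string S is at sorted index 6

Answer: quuqop$
6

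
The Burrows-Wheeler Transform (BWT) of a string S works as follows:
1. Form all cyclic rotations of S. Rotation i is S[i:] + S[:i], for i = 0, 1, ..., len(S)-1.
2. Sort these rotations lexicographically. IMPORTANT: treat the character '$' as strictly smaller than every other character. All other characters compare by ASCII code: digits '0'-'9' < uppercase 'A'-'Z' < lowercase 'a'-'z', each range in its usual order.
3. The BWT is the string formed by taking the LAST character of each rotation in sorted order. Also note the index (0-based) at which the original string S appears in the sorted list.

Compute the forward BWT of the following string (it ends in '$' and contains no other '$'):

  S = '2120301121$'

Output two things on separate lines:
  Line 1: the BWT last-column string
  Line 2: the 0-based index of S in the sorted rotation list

All 11 rotations (rotation i = S[i:]+S[:i]):
  rot[0] = 2120301121$
  rot[1] = 120301121$2
  rot[2] = 20301121$21
  rot[3] = 0301121$212
  rot[4] = 301121$2120
  rot[5] = 01121$21203
  rot[6] = 1121$212030
  rot[7] = 121$2120301
  rot[8] = 21$21203011
  rot[9] = 1$212030112
  rot[10] = $2120301121
Sorted (with $ < everything):
  sorted[0] = $2120301121  (last char: '1')
  sorted[1] = 01121$21203  (last char: '3')
  sorted[2] = 0301121$212  (last char: '2')
  sorted[3] = 1$212030112  (last char: '2')
  sorted[4] = 1121$212030  (last char: '0')
  sorted[5] = 120301121$2  (last char: '2')
  sorted[6] = 121$2120301  (last char: '1')
  sorted[7] = 20301121$21  (last char: '1')
  sorted[8] = 21$21203011  (last char: '1')
  sorted[9] = 2120301121$  (last char: '$')
  sorted[10] = 301121$2120  (last char: '0')
Last column: 132202111$0
Original string S is at sorted index 9

Answer: 132202111$0
9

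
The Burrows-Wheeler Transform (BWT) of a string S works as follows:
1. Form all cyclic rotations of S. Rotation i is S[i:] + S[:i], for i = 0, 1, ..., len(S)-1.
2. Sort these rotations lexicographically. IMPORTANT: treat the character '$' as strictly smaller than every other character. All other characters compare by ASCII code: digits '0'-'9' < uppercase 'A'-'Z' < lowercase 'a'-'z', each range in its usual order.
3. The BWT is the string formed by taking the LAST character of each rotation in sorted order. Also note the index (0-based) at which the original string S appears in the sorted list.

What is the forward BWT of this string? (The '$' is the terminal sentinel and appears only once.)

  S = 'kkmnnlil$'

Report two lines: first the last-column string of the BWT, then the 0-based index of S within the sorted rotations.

Answer: ll$kinknm
2

Derivation:
All 9 rotations (rotation i = S[i:]+S[:i]):
  rot[0] = kkmnnlil$
  rot[1] = kmnnlil$k
  rot[2] = mnnlil$kk
  rot[3] = nnlil$kkm
  rot[4] = nlil$kkmn
  rot[5] = lil$kkmnn
  rot[6] = il$kkmnnl
  rot[7] = l$kkmnnli
  rot[8] = $kkmnnlil
Sorted (with $ < everything):
  sorted[0] = $kkmnnlil  (last char: 'l')
  sorted[1] = il$kkmnnl  (last char: 'l')
  sorted[2] = kkmnnlil$  (last char: '$')
  sorted[3] = kmnnlil$k  (last char: 'k')
  sorted[4] = l$kkmnnli  (last char: 'i')
  sorted[5] = lil$kkmnn  (last char: 'n')
  sorted[6] = mnnlil$kk  (last char: 'k')
  sorted[7] = nlil$kkmn  (last char: 'n')
  sorted[8] = nnlil$kkm  (last char: 'm')
Last column: ll$kinknm
Original string S is at sorted index 2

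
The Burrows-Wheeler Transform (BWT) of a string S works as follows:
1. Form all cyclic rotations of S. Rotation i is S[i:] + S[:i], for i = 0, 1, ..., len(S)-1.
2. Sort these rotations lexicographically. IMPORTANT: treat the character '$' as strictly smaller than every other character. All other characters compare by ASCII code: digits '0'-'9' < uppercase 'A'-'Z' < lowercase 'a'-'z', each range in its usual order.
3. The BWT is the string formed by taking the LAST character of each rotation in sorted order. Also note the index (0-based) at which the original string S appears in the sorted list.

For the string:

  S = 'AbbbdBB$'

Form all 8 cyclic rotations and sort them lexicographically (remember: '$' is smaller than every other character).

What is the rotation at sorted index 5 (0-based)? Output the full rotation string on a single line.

All 8 rotations (rotation i = S[i:]+S[:i]):
  rot[0] = AbbbdBB$
  rot[1] = bbbdBB$A
  rot[2] = bbdBB$Ab
  rot[3] = bdBB$Abb
  rot[4] = dBB$Abbb
  rot[5] = BB$Abbbd
  rot[6] = B$AbbbdB
  rot[7] = $AbbbdBB
Sorted (with $ < everything):
  sorted[0] = $AbbbdBB
  sorted[1] = AbbbdBB$
  sorted[2] = B$AbbbdB
  sorted[3] = BB$Abbbd
  sorted[4] = bbbdBB$A
  sorted[5] = bbdBB$Ab
  sorted[6] = bdBB$Abb
  sorted[7] = dBB$Abbb
sorted[5] = bbdBB$Ab

Answer: bbdBB$Ab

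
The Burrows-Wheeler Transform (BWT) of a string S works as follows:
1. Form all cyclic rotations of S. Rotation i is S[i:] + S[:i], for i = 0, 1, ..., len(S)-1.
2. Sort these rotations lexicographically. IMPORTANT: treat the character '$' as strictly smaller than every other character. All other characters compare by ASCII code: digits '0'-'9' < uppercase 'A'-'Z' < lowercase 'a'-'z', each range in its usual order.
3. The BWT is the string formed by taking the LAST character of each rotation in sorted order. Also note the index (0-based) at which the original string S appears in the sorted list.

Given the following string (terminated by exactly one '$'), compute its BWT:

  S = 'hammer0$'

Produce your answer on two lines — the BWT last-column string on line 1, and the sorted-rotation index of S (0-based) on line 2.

All 8 rotations (rotation i = S[i:]+S[:i]):
  rot[0] = hammer0$
  rot[1] = ammer0$h
  rot[2] = mmer0$ha
  rot[3] = mer0$ham
  rot[4] = er0$hamm
  rot[5] = r0$hamme
  rot[6] = 0$hammer
  rot[7] = $hammer0
Sorted (with $ < everything):
  sorted[0] = $hammer0  (last char: '0')
  sorted[1] = 0$hammer  (last char: 'r')
  sorted[2] = ammer0$h  (last char: 'h')
  sorted[3] = er0$hamm  (last char: 'm')
  sorted[4] = hammer0$  (last char: '$')
  sorted[5] = mer0$ham  (last char: 'm')
  sorted[6] = mmer0$ha  (last char: 'a')
  sorted[7] = r0$hamme  (last char: 'e')
Last column: 0rhm$mae
Original string S is at sorted index 4

Answer: 0rhm$mae
4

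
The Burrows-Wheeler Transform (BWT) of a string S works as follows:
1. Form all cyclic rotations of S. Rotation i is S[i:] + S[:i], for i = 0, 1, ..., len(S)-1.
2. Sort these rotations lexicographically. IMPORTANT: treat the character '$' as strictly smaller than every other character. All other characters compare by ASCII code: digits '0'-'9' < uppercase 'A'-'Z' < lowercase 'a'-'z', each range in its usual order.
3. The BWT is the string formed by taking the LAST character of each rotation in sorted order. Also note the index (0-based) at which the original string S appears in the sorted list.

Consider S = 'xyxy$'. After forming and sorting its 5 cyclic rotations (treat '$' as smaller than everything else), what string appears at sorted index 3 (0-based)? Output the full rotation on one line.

All 5 rotations (rotation i = S[i:]+S[:i]):
  rot[0] = xyxy$
  rot[1] = yxy$x
  rot[2] = xy$xy
  rot[3] = y$xyx
  rot[4] = $xyxy
Sorted (with $ < everything):
  sorted[0] = $xyxy
  sorted[1] = xy$xy
  sorted[2] = xyxy$
  sorted[3] = y$xyx
  sorted[4] = yxy$x
sorted[3] = y$xyx

Answer: y$xyx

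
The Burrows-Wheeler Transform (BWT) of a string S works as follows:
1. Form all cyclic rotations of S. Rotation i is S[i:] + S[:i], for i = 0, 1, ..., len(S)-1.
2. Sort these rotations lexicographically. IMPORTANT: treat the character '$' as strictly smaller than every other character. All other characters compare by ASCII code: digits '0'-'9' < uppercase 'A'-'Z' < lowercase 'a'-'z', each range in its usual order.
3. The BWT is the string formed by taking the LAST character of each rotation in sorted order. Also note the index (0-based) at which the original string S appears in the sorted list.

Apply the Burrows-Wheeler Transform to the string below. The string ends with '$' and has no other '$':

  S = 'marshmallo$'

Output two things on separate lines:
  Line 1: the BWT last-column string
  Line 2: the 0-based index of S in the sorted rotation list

Answer: ommsalh$lar
7

Derivation:
All 11 rotations (rotation i = S[i:]+S[:i]):
  rot[0] = marshmallo$
  rot[1] = arshmallo$m
  rot[2] = rshmallo$ma
  rot[3] = shmallo$mar
  rot[4] = hmallo$mars
  rot[5] = mallo$marsh
  rot[6] = allo$marshm
  rot[7] = llo$marshma
  rot[8] = lo$marshmal
  rot[9] = o$marshmall
  rot[10] = $marshmallo
Sorted (with $ < everything):
  sorted[0] = $marshmallo  (last char: 'o')
  sorted[1] = allo$marshm  (last char: 'm')
  sorted[2] = arshmallo$m  (last char: 'm')
  sorted[3] = hmallo$mars  (last char: 's')
  sorted[4] = llo$marshma  (last char: 'a')
  sorted[5] = lo$marshmal  (last char: 'l')
  sorted[6] = mallo$marsh  (last char: 'h')
  sorted[7] = marshmallo$  (last char: '$')
  sorted[8] = o$marshmall  (last char: 'l')
  sorted[9] = rshmallo$ma  (last char: 'a')
  sorted[10] = shmallo$mar  (last char: 'r')
Last column: ommsalh$lar
Original string S is at sorted index 7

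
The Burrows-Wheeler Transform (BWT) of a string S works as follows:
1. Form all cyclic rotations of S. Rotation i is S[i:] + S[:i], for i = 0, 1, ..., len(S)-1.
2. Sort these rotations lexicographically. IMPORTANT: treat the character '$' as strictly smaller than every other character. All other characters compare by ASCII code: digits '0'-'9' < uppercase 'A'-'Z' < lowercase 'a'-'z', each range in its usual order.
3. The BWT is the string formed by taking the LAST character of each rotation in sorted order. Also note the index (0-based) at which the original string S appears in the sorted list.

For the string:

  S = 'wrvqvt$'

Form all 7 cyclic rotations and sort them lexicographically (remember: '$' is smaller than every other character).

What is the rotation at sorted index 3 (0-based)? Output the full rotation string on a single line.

Answer: t$wrvqv

Derivation:
All 7 rotations (rotation i = S[i:]+S[:i]):
  rot[0] = wrvqvt$
  rot[1] = rvqvt$w
  rot[2] = vqvt$wr
  rot[3] = qvt$wrv
  rot[4] = vt$wrvq
  rot[5] = t$wrvqv
  rot[6] = $wrvqvt
Sorted (with $ < everything):
  sorted[0] = $wrvqvt
  sorted[1] = qvt$wrv
  sorted[2] = rvqvt$w
  sorted[3] = t$wrvqv
  sorted[4] = vqvt$wr
  sorted[5] = vt$wrvq
  sorted[6] = wrvqvt$
sorted[3] = t$wrvqv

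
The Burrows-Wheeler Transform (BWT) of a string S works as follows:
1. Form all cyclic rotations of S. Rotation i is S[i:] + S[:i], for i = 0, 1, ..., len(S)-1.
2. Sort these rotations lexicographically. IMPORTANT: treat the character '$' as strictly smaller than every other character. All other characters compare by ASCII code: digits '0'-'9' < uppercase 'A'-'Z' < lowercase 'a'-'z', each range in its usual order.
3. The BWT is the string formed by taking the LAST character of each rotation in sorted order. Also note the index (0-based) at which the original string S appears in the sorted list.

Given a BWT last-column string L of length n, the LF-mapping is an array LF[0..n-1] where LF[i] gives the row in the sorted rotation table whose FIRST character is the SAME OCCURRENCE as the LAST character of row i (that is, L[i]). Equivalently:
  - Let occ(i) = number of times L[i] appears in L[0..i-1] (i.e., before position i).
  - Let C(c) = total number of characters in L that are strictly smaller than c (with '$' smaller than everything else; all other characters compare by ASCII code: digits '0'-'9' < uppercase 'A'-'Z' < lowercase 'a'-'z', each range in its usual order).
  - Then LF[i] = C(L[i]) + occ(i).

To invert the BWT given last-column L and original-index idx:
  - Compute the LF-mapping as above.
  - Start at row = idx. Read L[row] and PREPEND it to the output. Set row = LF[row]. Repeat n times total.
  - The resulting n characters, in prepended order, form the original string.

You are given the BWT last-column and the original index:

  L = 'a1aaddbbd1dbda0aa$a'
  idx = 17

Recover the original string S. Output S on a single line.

Answer: dadbabba1adada10da$

Derivation:
LF mapping: 4 2 5 6 14 15 11 12 16 3 17 13 18 7 1 8 9 0 10
Walk LF starting at row 17, prepending L[row]:
  step 1: row=17, L[17]='$', prepend. Next row=LF[17]=0
  step 2: row=0, L[0]='a', prepend. Next row=LF[0]=4
  step 3: row=4, L[4]='d', prepend. Next row=LF[4]=14
  step 4: row=14, L[14]='0', prepend. Next row=LF[14]=1
  step 5: row=1, L[1]='1', prepend. Next row=LF[1]=2
  step 6: row=2, L[2]='a', prepend. Next row=LF[2]=5
  step 7: row=5, L[5]='d', prepend. Next row=LF[5]=15
  step 8: row=15, L[15]='a', prepend. Next row=LF[15]=8
  step 9: row=8, L[8]='d', prepend. Next row=LF[8]=16
  step 10: row=16, L[16]='a', prepend. Next row=LF[16]=9
  step 11: row=9, L[9]='1', prepend. Next row=LF[9]=3
  step 12: row=3, L[3]='a', prepend. Next row=LF[3]=6
  step 13: row=6, L[6]='b', prepend. Next row=LF[6]=11
  step 14: row=11, L[11]='b', prepend. Next row=LF[11]=13
  step 15: row=13, L[13]='a', prepend. Next row=LF[13]=7
  step 16: row=7, L[7]='b', prepend. Next row=LF[7]=12
  step 17: row=12, L[12]='d', prepend. Next row=LF[12]=18
  step 18: row=18, L[18]='a', prepend. Next row=LF[18]=10
  step 19: row=10, L[10]='d', prepend. Next row=LF[10]=17
Reversed output: dadbabba1adada10da$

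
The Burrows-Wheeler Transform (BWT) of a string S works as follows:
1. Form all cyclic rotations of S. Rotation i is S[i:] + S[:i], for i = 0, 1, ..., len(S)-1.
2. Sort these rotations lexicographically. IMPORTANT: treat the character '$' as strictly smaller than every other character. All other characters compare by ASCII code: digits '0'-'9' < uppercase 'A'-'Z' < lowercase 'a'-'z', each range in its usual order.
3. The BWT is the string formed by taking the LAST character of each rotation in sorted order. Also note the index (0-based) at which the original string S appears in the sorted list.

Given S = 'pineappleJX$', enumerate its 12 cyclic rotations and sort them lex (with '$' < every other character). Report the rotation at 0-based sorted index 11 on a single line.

All 12 rotations (rotation i = S[i:]+S[:i]):
  rot[0] = pineappleJX$
  rot[1] = ineappleJX$p
  rot[2] = neappleJX$pi
  rot[3] = eappleJX$pin
  rot[4] = appleJX$pine
  rot[5] = ppleJX$pinea
  rot[6] = pleJX$pineap
  rot[7] = leJX$pineapp
  rot[8] = eJX$pineappl
  rot[9] = JX$pineapple
  rot[10] = X$pineappleJ
  rot[11] = $pineappleJX
Sorted (with $ < everything):
  sorted[0] = $pineappleJX
  sorted[1] = JX$pineapple
  sorted[2] = X$pineappleJ
  sorted[3] = appleJX$pine
  sorted[4] = eJX$pineappl
  sorted[5] = eappleJX$pin
  sorted[6] = ineappleJX$p
  sorted[7] = leJX$pineapp
  sorted[8] = neappleJX$pi
  sorted[9] = pineappleJX$
  sorted[10] = pleJX$pineap
  sorted[11] = ppleJX$pinea
sorted[11] = ppleJX$pinea

Answer: ppleJX$pinea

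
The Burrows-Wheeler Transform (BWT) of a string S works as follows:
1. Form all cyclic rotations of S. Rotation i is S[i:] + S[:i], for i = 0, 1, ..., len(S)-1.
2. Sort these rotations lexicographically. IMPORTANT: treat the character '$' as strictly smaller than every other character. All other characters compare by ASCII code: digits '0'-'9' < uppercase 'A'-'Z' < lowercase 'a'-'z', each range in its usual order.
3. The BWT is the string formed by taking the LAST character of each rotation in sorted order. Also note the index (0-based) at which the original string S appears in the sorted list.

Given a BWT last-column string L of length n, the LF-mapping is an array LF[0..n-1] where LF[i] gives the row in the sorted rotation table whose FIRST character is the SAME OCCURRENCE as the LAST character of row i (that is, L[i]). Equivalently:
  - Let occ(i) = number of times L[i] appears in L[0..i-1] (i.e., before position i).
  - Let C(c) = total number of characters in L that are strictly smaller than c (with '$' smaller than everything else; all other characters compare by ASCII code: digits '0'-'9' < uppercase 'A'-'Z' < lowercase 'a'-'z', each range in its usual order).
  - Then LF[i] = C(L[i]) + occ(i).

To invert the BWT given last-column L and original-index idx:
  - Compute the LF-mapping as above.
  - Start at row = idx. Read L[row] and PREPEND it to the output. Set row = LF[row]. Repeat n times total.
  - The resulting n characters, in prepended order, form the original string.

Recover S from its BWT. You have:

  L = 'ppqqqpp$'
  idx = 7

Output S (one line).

LF mapping: 1 2 5 6 7 3 4 0
Walk LF starting at row 7, prepending L[row]:
  step 1: row=7, L[7]='$', prepend. Next row=LF[7]=0
  step 2: row=0, L[0]='p', prepend. Next row=LF[0]=1
  step 3: row=1, L[1]='p', prepend. Next row=LF[1]=2
  step 4: row=2, L[2]='q', prepend. Next row=LF[2]=5
  step 5: row=5, L[5]='p', prepend. Next row=LF[5]=3
  step 6: row=3, L[3]='q', prepend. Next row=LF[3]=6
  step 7: row=6, L[6]='p', prepend. Next row=LF[6]=4
  step 8: row=4, L[4]='q', prepend. Next row=LF[4]=7
Reversed output: qpqpqpp$

Answer: qpqpqpp$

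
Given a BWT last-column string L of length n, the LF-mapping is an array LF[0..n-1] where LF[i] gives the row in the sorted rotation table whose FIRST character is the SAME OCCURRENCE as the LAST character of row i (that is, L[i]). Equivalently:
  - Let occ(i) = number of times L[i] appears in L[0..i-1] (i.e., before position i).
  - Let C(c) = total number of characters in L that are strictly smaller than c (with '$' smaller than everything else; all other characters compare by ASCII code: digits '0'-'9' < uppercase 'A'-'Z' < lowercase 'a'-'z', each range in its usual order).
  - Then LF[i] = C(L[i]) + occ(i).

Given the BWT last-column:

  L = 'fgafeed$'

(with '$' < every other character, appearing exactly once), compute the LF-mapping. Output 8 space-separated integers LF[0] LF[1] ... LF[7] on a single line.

Answer: 5 7 1 6 3 4 2 0

Derivation:
Char counts: '$':1, 'a':1, 'd':1, 'e':2, 'f':2, 'g':1
C (first-col start): C('$')=0, C('a')=1, C('d')=2, C('e')=3, C('f')=5, C('g')=7
L[0]='f': occ=0, LF[0]=C('f')+0=5+0=5
L[1]='g': occ=0, LF[1]=C('g')+0=7+0=7
L[2]='a': occ=0, LF[2]=C('a')+0=1+0=1
L[3]='f': occ=1, LF[3]=C('f')+1=5+1=6
L[4]='e': occ=0, LF[4]=C('e')+0=3+0=3
L[5]='e': occ=1, LF[5]=C('e')+1=3+1=4
L[6]='d': occ=0, LF[6]=C('d')+0=2+0=2
L[7]='$': occ=0, LF[7]=C('$')+0=0+0=0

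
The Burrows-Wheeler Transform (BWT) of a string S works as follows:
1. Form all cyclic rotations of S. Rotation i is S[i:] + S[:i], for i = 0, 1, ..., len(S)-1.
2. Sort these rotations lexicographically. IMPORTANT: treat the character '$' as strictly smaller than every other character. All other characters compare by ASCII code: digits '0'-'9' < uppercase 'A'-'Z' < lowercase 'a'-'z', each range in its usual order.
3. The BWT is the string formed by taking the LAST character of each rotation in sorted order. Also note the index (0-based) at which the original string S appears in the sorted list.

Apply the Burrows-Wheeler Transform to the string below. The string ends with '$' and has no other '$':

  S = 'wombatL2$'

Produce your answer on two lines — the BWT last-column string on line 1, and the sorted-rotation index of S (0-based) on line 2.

Answer: 2Ltbmowa$
8

Derivation:
All 9 rotations (rotation i = S[i:]+S[:i]):
  rot[0] = wombatL2$
  rot[1] = ombatL2$w
  rot[2] = mbatL2$wo
  rot[3] = batL2$wom
  rot[4] = atL2$womb
  rot[5] = tL2$womba
  rot[6] = L2$wombat
  rot[7] = 2$wombatL
  rot[8] = $wombatL2
Sorted (with $ < everything):
  sorted[0] = $wombatL2  (last char: '2')
  sorted[1] = 2$wombatL  (last char: 'L')
  sorted[2] = L2$wombat  (last char: 't')
  sorted[3] = atL2$womb  (last char: 'b')
  sorted[4] = batL2$wom  (last char: 'm')
  sorted[5] = mbatL2$wo  (last char: 'o')
  sorted[6] = ombatL2$w  (last char: 'w')
  sorted[7] = tL2$womba  (last char: 'a')
  sorted[8] = wombatL2$  (last char: '$')
Last column: 2Ltbmowa$
Original string S is at sorted index 8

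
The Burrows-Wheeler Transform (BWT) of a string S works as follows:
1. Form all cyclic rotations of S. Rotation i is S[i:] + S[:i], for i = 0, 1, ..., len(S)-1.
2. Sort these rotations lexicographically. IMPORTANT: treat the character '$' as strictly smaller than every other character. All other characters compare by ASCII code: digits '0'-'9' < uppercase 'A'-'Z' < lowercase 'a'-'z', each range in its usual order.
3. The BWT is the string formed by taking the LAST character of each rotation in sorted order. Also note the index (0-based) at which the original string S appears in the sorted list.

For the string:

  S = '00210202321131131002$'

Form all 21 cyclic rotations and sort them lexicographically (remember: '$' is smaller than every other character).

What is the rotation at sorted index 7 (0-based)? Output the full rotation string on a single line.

All 21 rotations (rotation i = S[i:]+S[:i]):
  rot[0] = 00210202321131131002$
  rot[1] = 0210202321131131002$0
  rot[2] = 210202321131131002$00
  rot[3] = 10202321131131002$002
  rot[4] = 0202321131131002$0021
  rot[5] = 202321131131002$00210
  rot[6] = 02321131131002$002102
  rot[7] = 2321131131002$0021020
  rot[8] = 321131131002$00210202
  rot[9] = 21131131002$002102023
  rot[10] = 1131131002$0021020232
  rot[11] = 131131002$00210202321
  rot[12] = 31131002$002102023211
  rot[13] = 1131002$0021020232113
  rot[14] = 131002$00210202321131
  rot[15] = 31002$002102023211311
  rot[16] = 1002$0021020232113113
  rot[17] = 002$00210202321131131
  rot[18] = 02$002102023211311310
  rot[19] = 2$0021020232113113100
  rot[20] = $00210202321131131002
Sorted (with $ < everything):
  sorted[0] = $00210202321131131002
  sorted[1] = 002$00210202321131131
  sorted[2] = 00210202321131131002$
  sorted[3] = 02$002102023211311310
  sorted[4] = 0202321131131002$0021
  sorted[5] = 0210202321131131002$0
  sorted[6] = 02321131131002$002102
  sorted[7] = 1002$0021020232113113
  sorted[8] = 10202321131131002$002
  sorted[9] = 1131002$0021020232113
  sorted[10] = 1131131002$0021020232
  sorted[11] = 131002$00210202321131
  sorted[12] = 131131002$00210202321
  sorted[13] = 2$0021020232113113100
  sorted[14] = 202321131131002$00210
  sorted[15] = 210202321131131002$00
  sorted[16] = 21131131002$002102023
  sorted[17] = 2321131131002$0021020
  sorted[18] = 31002$002102023211311
  sorted[19] = 31131002$002102023211
  sorted[20] = 321131131002$00210202
sorted[7] = 1002$0021020232113113

Answer: 1002$0021020232113113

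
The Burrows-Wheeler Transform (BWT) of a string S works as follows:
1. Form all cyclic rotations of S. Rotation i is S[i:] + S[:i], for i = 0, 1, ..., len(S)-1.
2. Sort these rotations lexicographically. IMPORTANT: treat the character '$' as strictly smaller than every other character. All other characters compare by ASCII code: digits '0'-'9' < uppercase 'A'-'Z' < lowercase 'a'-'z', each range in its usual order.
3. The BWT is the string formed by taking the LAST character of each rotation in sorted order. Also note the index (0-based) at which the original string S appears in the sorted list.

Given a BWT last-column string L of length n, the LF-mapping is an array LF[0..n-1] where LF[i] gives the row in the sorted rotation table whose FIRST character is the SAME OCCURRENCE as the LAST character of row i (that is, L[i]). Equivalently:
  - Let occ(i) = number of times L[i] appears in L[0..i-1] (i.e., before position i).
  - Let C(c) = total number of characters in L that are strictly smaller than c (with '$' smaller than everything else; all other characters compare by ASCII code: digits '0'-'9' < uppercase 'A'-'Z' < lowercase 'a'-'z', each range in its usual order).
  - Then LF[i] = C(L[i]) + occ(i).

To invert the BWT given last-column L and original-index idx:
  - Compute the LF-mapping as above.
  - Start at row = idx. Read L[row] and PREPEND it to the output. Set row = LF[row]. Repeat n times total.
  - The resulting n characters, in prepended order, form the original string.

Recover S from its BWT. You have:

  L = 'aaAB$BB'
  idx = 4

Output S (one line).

Answer: BaABBa$

Derivation:
LF mapping: 5 6 1 2 0 3 4
Walk LF starting at row 4, prepending L[row]:
  step 1: row=4, L[4]='$', prepend. Next row=LF[4]=0
  step 2: row=0, L[0]='a', prepend. Next row=LF[0]=5
  step 3: row=5, L[5]='B', prepend. Next row=LF[5]=3
  step 4: row=3, L[3]='B', prepend. Next row=LF[3]=2
  step 5: row=2, L[2]='A', prepend. Next row=LF[2]=1
  step 6: row=1, L[1]='a', prepend. Next row=LF[1]=6
  step 7: row=6, L[6]='B', prepend. Next row=LF[6]=4
Reversed output: BaABBa$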